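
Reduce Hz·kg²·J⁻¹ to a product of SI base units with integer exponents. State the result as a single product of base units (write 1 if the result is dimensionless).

Hz = 1/s = s⁻¹ (frequency is cycles per second).
J = N·m (work = force × distance),
    = kg·m²·s⁻².
So J⁻¹ = kg⁻¹·m⁻²·s².
Combining: Hz·kg²·J⁻¹ = s⁻¹ · kg² · (kg⁻¹·m⁻²·s²) = kg·m⁻²·s.

kg·m⁻²·s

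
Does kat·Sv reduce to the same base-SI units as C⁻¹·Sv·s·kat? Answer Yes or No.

No

Left side:
  kat = s⁻¹·mol.
  Sv = m²·s⁻².
  Combining: kat·Sv = (s⁻¹·mol) · (m²·s⁻²) = m²·s⁻³·mol.
Right side:
  C = A·s = s·A (charge = current × time).
  So C⁻¹ = s⁻¹·A⁻¹.
  Sv = J/kg (equivalent dose = energy per mass),
      = m²·s⁻².
  kat = mol/s = s⁻¹·mol (catalytic activity).
  Combining: C⁻¹·Sv·s·kat = (s⁻¹·A⁻¹) · (m²·s⁻²) · s · (s⁻¹·mol) = m²·s⁻³·A⁻¹·mol.
Left is m²·s⁻³·mol; right is m²·s⁻³·A⁻¹·mol — different.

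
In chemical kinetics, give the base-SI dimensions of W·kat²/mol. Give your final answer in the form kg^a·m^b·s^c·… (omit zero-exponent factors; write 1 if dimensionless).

W = J/s (power = energy per time),
    = kg·m²·s⁻³.
kat = mol/s = s⁻¹·mol (catalytic activity).
So kat² = s⁻²·mol².
Combining: mol⁻¹·W·kat² = mol⁻¹ · (kg·m²·s⁻³) · (s⁻²·mol²) = kg·m²·s⁻⁵·mol.

kg·m²·s⁻⁵·mol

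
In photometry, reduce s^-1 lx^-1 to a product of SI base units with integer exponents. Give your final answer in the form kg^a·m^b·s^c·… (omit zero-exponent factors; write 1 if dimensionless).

lx = lm/m² (illuminance = luminous flux per area),
    = m⁻²·cd.
So lx⁻¹ = m²·cd⁻¹.
Combining: s⁻¹·lx⁻¹ = s⁻¹ · (m²·cd⁻¹) = m²·s⁻¹·cd⁻¹.

m²·s⁻¹·cd⁻¹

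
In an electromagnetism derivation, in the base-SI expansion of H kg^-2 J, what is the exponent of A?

H = kg·m²·s⁻²·A⁻².
J = kg·m²·s⁻².
Combining: H·kg⁻²·J = (kg·m²·s⁻²·A⁻²) · kg⁻² · (kg·m²·s⁻²) = m⁴·s⁻⁴·A⁻².
The exponent of A is -2.

-2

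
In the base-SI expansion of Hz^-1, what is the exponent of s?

Hz = 1/s = s⁻¹ (frequency is cycles per second).
So Hz⁻¹ = s.
The exponent of s is 1.

1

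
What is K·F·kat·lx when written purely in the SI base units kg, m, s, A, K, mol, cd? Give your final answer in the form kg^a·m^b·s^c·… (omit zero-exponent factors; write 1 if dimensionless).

F = kg⁻¹·m⁻²·s⁴·A².
kat = s⁻¹·mol.
lx = m⁻²·cd.
Combining: K·F·kat·lx = K · (kg⁻¹·m⁻²·s⁴·A²) · (s⁻¹·mol) · (m⁻²·cd) = kg⁻¹·m⁻⁴·s³·A²·K·mol·cd.

kg⁻¹·m⁻⁴·s³·A²·K·mol·cd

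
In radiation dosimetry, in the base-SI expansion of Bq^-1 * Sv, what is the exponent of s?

Bq = 1/s = s⁻¹ (activity is decays per second).
So Bq⁻¹ = s.
Sv = J/kg (equivalent dose = energy per mass),
    = m²·s⁻².
Combining: Bq⁻¹·Sv = s · (m²·s⁻²) = m²·s⁻¹.
The exponent of s is -1.

-1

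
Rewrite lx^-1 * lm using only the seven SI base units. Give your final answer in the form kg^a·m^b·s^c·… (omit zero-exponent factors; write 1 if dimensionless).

m²

lx = lm/m² (illuminance = luminous flux per area),
    = m⁻²·cd.
So lx⁻¹ = m²·cd⁻¹.
lm = cd·sr = cd (luminous flux; sr is dimensionless).
Combining: lx⁻¹·lm = (m²·cd⁻¹) · cd = m².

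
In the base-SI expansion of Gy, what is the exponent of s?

Gy = m²·s⁻².
The exponent of s is -2.

-2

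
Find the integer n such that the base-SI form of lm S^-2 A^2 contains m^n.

lm = cd·sr = cd (luminous flux; sr is dimensionless).
S = 1/Ω (conductance is reciprocal resistance),
    = kg⁻¹·m⁻²·s³·A².
So S⁻² = kg²·m⁴·s⁻⁶·A⁻⁴.
Combining: lm·S⁻²·A² = cd · (kg²·m⁴·s⁻⁶·A⁻⁴) · A² = kg²·m⁴·s⁻⁶·A⁻²·cd.
The exponent of m is 4.

4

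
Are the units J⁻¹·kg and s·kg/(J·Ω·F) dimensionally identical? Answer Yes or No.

Left side:
  J = kg·m²·s⁻².
  So J⁻¹ = kg⁻¹·m⁻²·s².
  Combining: J⁻¹·kg = (kg⁻¹·m⁻²·s²) · kg = m⁻²·s².
Right side:
  J = N·m (work = force × distance),
      = kg·m²·s⁻².
  So J⁻¹ = kg⁻¹·m⁻²·s².
  Ω = V/A (resistance = voltage per current),
      = kg·m²·s⁻³·A⁻².
  So Ω⁻¹ = kg⁻¹·m⁻²·s³·A².
  F = C/V (capacitance = charge per voltage),
      = A·s/(kg·m²·s⁻³·A⁻¹) (substituting C and V),
      = kg⁻¹·m⁻²·s⁴·A².
  So F⁻¹ = kg·m²·s⁻⁴·A⁻².
  Combining: s·J⁻¹·kg·Ω⁻¹·F⁻¹ = s · (kg⁻¹·m⁻²·s²) · kg · (kg⁻¹·m⁻²·s³·A²) · (kg·m²·s⁻⁴·A⁻²) = m⁻²·s².
Both reduce to m⁻²·s².

Yes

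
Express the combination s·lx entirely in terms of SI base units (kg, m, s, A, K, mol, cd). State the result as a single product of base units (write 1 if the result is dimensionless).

m⁻²·s·cd

lx = lm/m² (illuminance = luminous flux per area),
    = m⁻²·cd.
Combining: s·lx = s · (m⁻²·cd) = m⁻²·s·cd.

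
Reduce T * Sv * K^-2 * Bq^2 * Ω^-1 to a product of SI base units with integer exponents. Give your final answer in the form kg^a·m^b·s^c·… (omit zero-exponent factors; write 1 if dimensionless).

s⁻³·A·K⁻²

T = Wb/m² (flux density = flux per area),
    = kg·s⁻²·A⁻¹.
Sv = J/kg (equivalent dose = energy per mass),
    = m²·s⁻².
Bq = 1/s = s⁻¹ (activity is decays per second).
So Bq² = s⁻².
Ω = V/A (resistance = voltage per current),
    = kg·m²·s⁻³·A⁻².
So Ω⁻¹ = kg⁻¹·m⁻²·s³·A².
Combining: T·Sv·K⁻²·Bq²·Ω⁻¹ = (kg·s⁻²·A⁻¹) · (m²·s⁻²) · K⁻² · s⁻² · (kg⁻¹·m⁻²·s³·A²) = s⁻³·A·K⁻².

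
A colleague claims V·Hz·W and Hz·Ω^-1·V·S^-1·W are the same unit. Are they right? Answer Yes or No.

Left side:
  V = W/A (potential = power per current),
      = kg·m²·s⁻³·A⁻¹.
  Hz = 1/s = s⁻¹ (frequency is cycles per second).
  W = J/s (power = energy per time),
      = kg·m²·s⁻³.
  Combining: V·Hz·W = (kg·m²·s⁻³·A⁻¹) · s⁻¹ · (kg·m²·s⁻³) = kg²·m⁴·s⁻⁷·A⁻¹.
Right side:
  Hz = 1/s = s⁻¹ (frequency is cycles per second).
  Ω = V/A (resistance = voltage per current),
      = kg·m²·s⁻³·A⁻².
  So Ω⁻¹ = kg⁻¹·m⁻²·s³·A².
  V = W/A (potential = power per current),
      = kg·m²·s⁻³·A⁻¹.
  S = 1/Ω (conductance is reciprocal resistance),
      = kg⁻¹·m⁻²·s³·A².
  So S⁻¹ = kg·m²·s⁻³·A⁻².
  W = J/s (power = energy per time),
      = kg·m²·s⁻³.
  Combining: Hz·Ω⁻¹·V·S⁻¹·W = s⁻¹ · (kg⁻¹·m⁻²·s³·A²) · (kg·m²·s⁻³·A⁻¹) · (kg·m²·s⁻³·A⁻²) · (kg·m²·s⁻³) = kg²·m⁴·s⁻⁷·A⁻¹.
Both reduce to kg²·m⁴·s⁻⁷·A⁻¹.

Yes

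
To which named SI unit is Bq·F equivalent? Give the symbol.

Bq = s⁻¹.
F = kg⁻¹·m⁻²·s⁴·A².
Combining: Bq·F = s⁻¹ · (kg⁻¹·m⁻²·s⁴·A²) = kg⁻¹·m⁻²·s³·A².
kg⁻¹·m⁻²·s³·A² is the base-SI form of the siemens.

S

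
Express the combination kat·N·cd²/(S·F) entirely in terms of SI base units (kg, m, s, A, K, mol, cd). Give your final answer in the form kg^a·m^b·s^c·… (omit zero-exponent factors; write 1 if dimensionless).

S = kg⁻¹·m⁻²·s³·A².
So S⁻¹ = kg·m²·s⁻³·A⁻².
kat = s⁻¹·mol.
N = kg·m·s⁻².
F = kg⁻¹·m⁻²·s⁴·A².
So F⁻¹ = kg·m²·s⁻⁴·A⁻².
Combining: S⁻¹·kat·N·F⁻¹·cd² = (kg·m²·s⁻³·A⁻²) · (s⁻¹·mol) · (kg·m·s⁻²) · (kg·m²·s⁻⁴·A⁻²) · cd² = kg³·m⁵·s⁻¹⁰·A⁻⁴·mol·cd².

kg³·m⁵·s⁻¹⁰·A⁻⁴·mol·cd²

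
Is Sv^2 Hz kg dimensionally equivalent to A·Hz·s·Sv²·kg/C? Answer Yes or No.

Left side:
  Sv = J/kg (equivalent dose = energy per mass),
      = m²·s⁻².
  So Sv² = m⁴·s⁻⁴.
  Hz = 1/s = s⁻¹ (frequency is cycles per second).
  Combining: Sv²·Hz·kg = (m⁴·s⁻⁴) · s⁻¹ · kg = kg·m⁴·s⁻⁵.
Right side:
  Hz = 1/s = s⁻¹ (frequency is cycles per second).
  C = A·s = s·A (charge = current × time).
  So C⁻¹ = s⁻¹·A⁻¹.
  Sv = J/kg (equivalent dose = energy per mass),
      = m²·s⁻².
  So Sv² = m⁴·s⁻⁴.
  Combining: A·Hz·C⁻¹·s·Sv²·kg = A · s⁻¹ · (s⁻¹·A⁻¹) · s · (m⁴·s⁻⁴) · kg = kg·m⁴·s⁻⁵.
Both reduce to kg·m⁴·s⁻⁵.

Yes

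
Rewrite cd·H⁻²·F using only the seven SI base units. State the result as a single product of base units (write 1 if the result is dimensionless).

H = Wb/A (inductance = flux per current),
    = kg·m²·s⁻²·A⁻².
So H⁻² = kg⁻²·m⁻⁴·s⁴·A⁴.
F = C/V (capacitance = charge per voltage),
    = A·s/(kg·m²·s⁻³·A⁻¹) (substituting C and V),
    = kg⁻¹·m⁻²·s⁴·A².
Combining: cd·H⁻²·F = cd · (kg⁻²·m⁻⁴·s⁴·A⁴) · (kg⁻¹·m⁻²·s⁴·A²) = kg⁻³·m⁻⁶·s⁸·A⁶·cd.

kg⁻³·m⁻⁶·s⁸·A⁶·cd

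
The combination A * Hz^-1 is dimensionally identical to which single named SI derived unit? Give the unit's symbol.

Hz = 1/s = s⁻¹ (frequency is cycles per second).
So Hz⁻¹ = s.
Combining: A·Hz⁻¹ = A · s = s·A.
s·A is the base-SI form of the coulomb.

C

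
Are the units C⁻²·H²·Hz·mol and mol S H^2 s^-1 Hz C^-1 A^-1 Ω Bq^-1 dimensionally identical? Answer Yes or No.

Left side:
  C = s·A.
  So C⁻² = s⁻²·A⁻².
  H = kg·m²·s⁻²·A⁻².
  So H² = kg²·m⁴·s⁻⁴·A⁻⁴.
  Hz = s⁻¹.
  Combining: C⁻²·H²·Hz·mol = (s⁻²·A⁻²) · (kg²·m⁴·s⁻⁴·A⁻⁴) · s⁻¹ · mol = kg²·m⁴·s⁻⁷·A⁻⁶·mol.
Right side:
  S = 1/Ω (conductance is reciprocal resistance),
      = kg⁻¹·m⁻²·s³·A².
  H = Wb/A (inductance = flux per current),
      = kg·m²·s⁻²·A⁻².
  So H² = kg²·m⁴·s⁻⁴·A⁻⁴.
  Hz = 1/s = s⁻¹ (frequency is cycles per second).
  C = A·s = s·A (charge = current × time).
  So C⁻¹ = s⁻¹·A⁻¹.
  Ω = V/A (resistance = voltage per current),
      = kg·m²·s⁻³·A⁻².
  Bq = 1/s = s⁻¹ (activity is decays per second).
  So Bq⁻¹ = s.
  Combining: mol·S·H²·s⁻¹·Hz·C⁻¹·A⁻¹·Ω·Bq⁻¹ = mol · (kg⁻¹·m⁻²·s³·A²) · (kg²·m⁴·s⁻⁴·A⁻⁴) · s⁻¹ · s⁻¹ · (s⁻¹·A⁻¹) · A⁻¹ · (kg·m²·s⁻³·A⁻²) · s = kg²·m⁴·s⁻⁶·A⁻⁶·mol.
Left is kg²·m⁴·s⁻⁷·A⁻⁶·mol; right is kg²·m⁴·s⁻⁶·A⁻⁶·mol — different.

No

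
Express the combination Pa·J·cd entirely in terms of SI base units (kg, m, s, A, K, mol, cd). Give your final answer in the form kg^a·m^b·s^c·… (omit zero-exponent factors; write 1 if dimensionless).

kg²·m·s⁻⁴·cd

Pa = N/m² (pressure = force per area),
    = kg·m⁻¹·s⁻².
J = N·m (work = force × distance),
    = kg·m²·s⁻².
Combining: Pa·J·cd = (kg·m⁻¹·s⁻²) · (kg·m²·s⁻²) · cd = kg²·m·s⁻⁴·cd.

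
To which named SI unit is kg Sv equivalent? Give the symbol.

J

Sv = m²·s⁻².
Combining: kg·Sv = kg · (m²·s⁻²) = kg·m²·s⁻².
kg·m²·s⁻² is the base-SI form of the joule.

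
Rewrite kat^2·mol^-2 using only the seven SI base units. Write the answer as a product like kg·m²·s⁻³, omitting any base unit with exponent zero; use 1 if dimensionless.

s⁻²

kat = mol/s = s⁻¹·mol (catalytic activity).
So kat² = s⁻²·mol².
Combining: kat²·mol⁻² = (s⁻²·mol²) · mol⁻² = s⁻².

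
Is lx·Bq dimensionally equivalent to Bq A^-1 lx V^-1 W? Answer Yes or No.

Left side:
  lx = m⁻²·cd.
  Bq = s⁻¹.
  Combining: lx·Bq = (m⁻²·cd) · s⁻¹ = m⁻²·s⁻¹·cd.
Right side:
  Bq = 1/s = s⁻¹ (activity is decays per second).
  lx = lm/m² (illuminance = luminous flux per area),
      = m⁻²·cd.
  V = W/A (potential = power per current),
      = kg·m²·s⁻³·A⁻¹.
  So V⁻¹ = kg⁻¹·m⁻²·s³·A.
  W = J/s (power = energy per time),
      = kg·m²·s⁻³.
  Combining: Bq·A⁻¹·lx·V⁻¹·W = s⁻¹ · A⁻¹ · (m⁻²·cd) · (kg⁻¹·m⁻²·s³·A) · (kg·m²·s⁻³) = m⁻²·s⁻¹·cd.
Both reduce to m⁻²·s⁻¹·cd.

Yes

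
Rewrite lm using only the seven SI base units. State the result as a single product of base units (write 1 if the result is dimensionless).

lm = cd.

cd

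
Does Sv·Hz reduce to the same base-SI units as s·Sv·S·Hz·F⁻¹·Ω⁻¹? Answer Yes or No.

No

Left side:
  Sv = m²·s⁻².
  Hz = s⁻¹.
  Combining: Sv·Hz = (m²·s⁻²) · s⁻¹ = m²·s⁻³.
Right side:
  Sv = J/kg (equivalent dose = energy per mass),
      = m²·s⁻².
  S = 1/Ω (conductance is reciprocal resistance),
      = kg⁻¹·m⁻²·s³·A².
  Hz = 1/s = s⁻¹ (frequency is cycles per second).
  F = C/V (capacitance = charge per voltage),
      = A·s/(kg·m²·s⁻³·A⁻¹) (substituting C and V),
      = kg⁻¹·m⁻²·s⁴·A².
  So F⁻¹ = kg·m²·s⁻⁴·A⁻².
  Ω = V/A (resistance = voltage per current),
      = kg·m²·s⁻³·A⁻².
  So Ω⁻¹ = kg⁻¹·m⁻²·s³·A².
  Combining: s·Sv·S·Hz·F⁻¹·Ω⁻¹ = s · (m²·s⁻²) · (kg⁻¹·m⁻²·s³·A²) · s⁻¹ · (kg·m²·s⁻⁴·A⁻²) · (kg⁻¹·m⁻²·s³·A²) = kg⁻¹·A².
Left is m²·s⁻³; right is kg⁻¹·A² — different.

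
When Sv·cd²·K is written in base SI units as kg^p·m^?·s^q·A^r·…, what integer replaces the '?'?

2

Sv = J/kg (equivalent dose = energy per mass),
    = m²·s⁻².
Combining: Sv·cd²·K = (m²·s⁻²) · cd² · K = m²·s⁻²·K·cd².
The exponent of m is 2.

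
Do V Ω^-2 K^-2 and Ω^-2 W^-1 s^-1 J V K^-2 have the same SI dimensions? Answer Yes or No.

Left side:
  V = kg·m²·s⁻³·A⁻¹.
  Ω = kg·m²·s⁻³·A⁻².
  So Ω⁻² = kg⁻²·m⁻⁴·s⁶·A⁴.
  Combining: V·Ω⁻²·K⁻² = (kg·m²·s⁻³·A⁻¹) · (kg⁻²·m⁻⁴·s⁶·A⁴) · K⁻² = kg⁻¹·m⁻²·s³·A³·K⁻².
Right side:
  Ω = V/A (resistance = voltage per current),
      = kg·m²·s⁻³·A⁻².
  So Ω⁻² = kg⁻²·m⁻⁴·s⁶·A⁴.
  W = J/s (power = energy per time),
      = kg·m²·s⁻³.
  So W⁻¹ = kg⁻¹·m⁻²·s³.
  J = N·m (work = force × distance),
      = kg·m²·s⁻².
  V = W/A (potential = power per current),
      = kg·m²·s⁻³·A⁻¹.
  Combining: Ω⁻²·W⁻¹·s⁻¹·J·V·K⁻² = (kg⁻²·m⁻⁴·s⁶·A⁴) · (kg⁻¹·m⁻²·s³) · s⁻¹ · (kg·m²·s⁻²) · (kg·m²·s⁻³·A⁻¹) · K⁻² = kg⁻¹·m⁻²·s³·A³·K⁻².
Both reduce to kg⁻¹·m⁻²·s³·A³·K⁻².

Yes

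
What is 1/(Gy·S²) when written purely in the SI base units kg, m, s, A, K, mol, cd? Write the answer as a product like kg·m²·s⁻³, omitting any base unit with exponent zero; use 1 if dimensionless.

Gy = m²·s⁻².
So Gy⁻¹ = m⁻²·s².
S = kg⁻¹·m⁻²·s³·A².
So S⁻² = kg²·m⁴·s⁻⁶·A⁻⁴.
Combining: Gy⁻¹·S⁻² = (m⁻²·s²) · (kg²·m⁴·s⁻⁶·A⁻⁴) = kg²·m²·s⁻⁴·A⁻⁴.

kg²·m²·s⁻⁴·A⁻⁴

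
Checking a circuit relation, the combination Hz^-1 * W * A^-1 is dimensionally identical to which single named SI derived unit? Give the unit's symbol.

Hz = s⁻¹.
So Hz⁻¹ = s.
W = kg·m²·s⁻³.
Combining: Hz⁻¹·W·A⁻¹ = s · (kg·m²·s⁻³) · A⁻¹ = kg·m²·s⁻²·A⁻¹.
kg·m²·s⁻²·A⁻¹ is the base-SI form of the weber.

Wb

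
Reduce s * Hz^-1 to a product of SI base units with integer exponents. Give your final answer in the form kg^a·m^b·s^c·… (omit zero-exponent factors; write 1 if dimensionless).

s²

Hz = s⁻¹.
So Hz⁻¹ = s.
Combining: s·Hz⁻¹ = s · s = s².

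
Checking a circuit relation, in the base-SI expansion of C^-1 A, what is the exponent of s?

C = s·A.
So C⁻¹ = s⁻¹·A⁻¹.
Combining: C⁻¹·A = (s⁻¹·A⁻¹) · A = s⁻¹.
The exponent of s is -1.

-1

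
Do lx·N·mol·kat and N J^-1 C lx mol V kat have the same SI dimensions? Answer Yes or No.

Yes

Left side:
  lx = lm/m² (illuminance = luminous flux per area),
      = m⁻²·cd.
  N = kg·m/s² = kg·m·s⁻² (force = mass × acceleration).
  kat = mol/s = s⁻¹·mol (catalytic activity).
  Combining: lx·N·mol·kat = (m⁻²·cd) · (kg·m·s⁻²) · mol · (s⁻¹·mol) = kg·m⁻¹·s⁻³·mol²·cd.
Right side:
  N = kg·m·s⁻².
  J = kg·m²·s⁻².
  So J⁻¹ = kg⁻¹·m⁻²·s².
  C = s·A.
  lx = m⁻²·cd.
  V = kg·m²·s⁻³·A⁻¹.
  kat = s⁻¹·mol.
  Combining: N·J⁻¹·C·lx·mol·V·kat = (kg·m·s⁻²) · (kg⁻¹·m⁻²·s²) · (s·A) · (m⁻²·cd) · mol · (kg·m²·s⁻³·A⁻¹) · (s⁻¹·mol) = kg·m⁻¹·s⁻³·mol²·cd.
Both reduce to kg·m⁻¹·s⁻³·mol²·cd.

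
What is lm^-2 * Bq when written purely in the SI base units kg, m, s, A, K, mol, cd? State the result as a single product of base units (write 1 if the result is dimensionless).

lm = cd·sr = cd (luminous flux; sr is dimensionless).
So lm⁻² = cd⁻².
Bq = 1/s = s⁻¹ (activity is decays per second).
Combining: lm⁻²·Bq = cd⁻² · s⁻¹ = s⁻¹·cd⁻².

s⁻¹·cd⁻²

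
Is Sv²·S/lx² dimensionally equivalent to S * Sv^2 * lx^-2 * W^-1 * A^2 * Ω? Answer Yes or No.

Left side:
  Sv = m²·s⁻².
  So Sv² = m⁴·s⁻⁴.
  lx = m⁻²·cd.
  So lx⁻² = m⁴·cd⁻².
  S = kg⁻¹·m⁻²·s³·A².
  Combining: Sv²·lx⁻²·S = (m⁴·s⁻⁴) · (m⁴·cd⁻²) · (kg⁻¹·m⁻²·s³·A²) = kg⁻¹·m⁶·s⁻¹·A²·cd⁻².
Right side:
  S = 1/Ω (conductance is reciprocal resistance),
      = kg⁻¹·m⁻²·s³·A².
  Sv = J/kg (equivalent dose = energy per mass),
      = m²·s⁻².
  So Sv² = m⁴·s⁻⁴.
  lx = lm/m² (illuminance = luminous flux per area),
      = m⁻²·cd.
  So lx⁻² = m⁴·cd⁻².
  W = J/s (power = energy per time),
      = kg·m²·s⁻³.
  So W⁻¹ = kg⁻¹·m⁻²·s³.
  Ω = V/A (resistance = voltage per current),
      = kg·m²·s⁻³·A⁻².
  Combining: S·Sv²·lx⁻²·W⁻¹·A²·Ω = (kg⁻¹·m⁻²·s³·A²) · (m⁴·s⁻⁴) · (m⁴·cd⁻²) · (kg⁻¹·m⁻²·s³) · A² · (kg·m²·s⁻³·A⁻²) = kg⁻¹·m⁶·s⁻¹·A²·cd⁻².
Both reduce to kg⁻¹·m⁶·s⁻¹·A²·cd⁻².

Yes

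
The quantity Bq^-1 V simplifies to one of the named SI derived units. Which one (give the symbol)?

Wb

Bq = s⁻¹.
So Bq⁻¹ = s.
V = kg·m²·s⁻³·A⁻¹.
Combining: Bq⁻¹·V = s · (kg·m²·s⁻³·A⁻¹) = kg·m²·s⁻²·A⁻¹.
kg·m²·s⁻²·A⁻¹ is the base-SI form of the weber.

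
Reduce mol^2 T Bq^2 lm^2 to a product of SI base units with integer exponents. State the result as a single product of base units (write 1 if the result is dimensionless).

kg·s⁻⁴·A⁻¹·mol²·cd²

T = kg·s⁻²·A⁻¹.
Bq = s⁻¹.
So Bq² = s⁻².
lm = cd.
So lm² = cd².
Combining: mol²·T·Bq²·lm² = mol² · (kg·s⁻²·A⁻¹) · s⁻² · cd² = kg·s⁻⁴·A⁻¹·mol²·cd².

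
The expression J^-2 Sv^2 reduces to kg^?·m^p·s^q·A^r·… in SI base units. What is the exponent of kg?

J = kg·m²·s⁻².
So J⁻² = kg⁻²·m⁻⁴·s⁴.
Sv = m²·s⁻².
So Sv² = m⁴·s⁻⁴.
Combining: J⁻²·Sv² = (kg⁻²·m⁻⁴·s⁴) · (m⁴·s⁻⁴) = kg⁻².
The exponent of kg is -2.

-2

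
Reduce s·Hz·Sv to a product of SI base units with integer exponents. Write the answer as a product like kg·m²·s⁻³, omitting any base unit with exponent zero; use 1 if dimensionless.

Hz = 1/s = s⁻¹ (frequency is cycles per second).
Sv = J/kg (equivalent dose = energy per mass),
    = m²·s⁻².
Combining: s·Hz·Sv = s · s⁻¹ · (m²·s⁻²) = m²·s⁻².

m²·s⁻²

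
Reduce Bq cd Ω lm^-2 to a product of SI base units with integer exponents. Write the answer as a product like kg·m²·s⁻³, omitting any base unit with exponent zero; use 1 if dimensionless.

Bq = s⁻¹.
Ω = kg·m²·s⁻³·A⁻².
lm = cd.
So lm⁻² = cd⁻².
Combining: Bq·cd·Ω·lm⁻² = s⁻¹ · cd · (kg·m²·s⁻³·A⁻²) · cd⁻² = kg·m²·s⁻⁴·A⁻²·cd⁻¹.

kg·m²·s⁻⁴·A⁻²·cd⁻¹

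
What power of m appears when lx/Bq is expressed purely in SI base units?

Bq = 1/s = s⁻¹ (activity is decays per second).
So Bq⁻¹ = s.
lx = lm/m² (illuminance = luminous flux per area),
    = m⁻²·cd.
Combining: Bq⁻¹·lx = s · (m⁻²·cd) = m⁻²·s·cd.
The exponent of m is -2.

-2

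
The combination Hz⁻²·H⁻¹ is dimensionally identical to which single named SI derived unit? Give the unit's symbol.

F

Hz = 1/s = s⁻¹ (frequency is cycles per second).
So Hz⁻² = s².
H = Wb/A (inductance = flux per current),
    = kg·m²·s⁻²·A⁻².
So H⁻¹ = kg⁻¹·m⁻²·s²·A².
Combining: Hz⁻²·H⁻¹ = s² · (kg⁻¹·m⁻²·s²·A²) = kg⁻¹·m⁻²·s⁴·A².
kg⁻¹·m⁻²·s⁴·A² is the base-SI form of the farad.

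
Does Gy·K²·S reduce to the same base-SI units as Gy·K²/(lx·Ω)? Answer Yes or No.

No

Left side:
  Gy = J/kg (absorbed dose = energy per mass),
      = m²·s⁻².
  S = 1/Ω (conductance is reciprocal resistance),
      = kg⁻¹·m⁻²·s³·A².
  Combining: Gy·K²·S = (m²·s⁻²) · K² · (kg⁻¹·m⁻²·s³·A²) = kg⁻¹·s·A²·K².
Right side:
  lx = m⁻²·cd.
  So lx⁻¹ = m²·cd⁻¹.
  Gy = m²·s⁻².
  Ω = kg·m²·s⁻³·A⁻².
  So Ω⁻¹ = kg⁻¹·m⁻²·s³·A².
  Combining: lx⁻¹·Gy·K²·Ω⁻¹ = (m²·cd⁻¹) · (m²·s⁻²) · K² · (kg⁻¹·m⁻²·s³·A²) = kg⁻¹·m²·s·A²·K²·cd⁻¹.
Left is kg⁻¹·s·A²·K²; right is kg⁻¹·m²·s·A²·K²·cd⁻¹ — different.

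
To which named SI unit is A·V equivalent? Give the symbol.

V = W/A (potential = power per current),
    = kg·m²·s⁻³·A⁻¹.
Combining: A·V = A · (kg·m²·s⁻³·A⁻¹) = kg·m²·s⁻³.
kg·m²·s⁻³ is the base-SI form of the watt.

W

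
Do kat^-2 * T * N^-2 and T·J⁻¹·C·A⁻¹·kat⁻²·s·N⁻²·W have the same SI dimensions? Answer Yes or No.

No

Left side:
  kat = mol/s = s⁻¹·mol (catalytic activity).
  So kat⁻² = s²·mol⁻².
  T = Wb/m² (flux density = flux per area),
      = kg·s⁻²·A⁻¹.
  N = kg·m/s² = kg·m·s⁻² (force = mass × acceleration).
  So N⁻² = kg⁻²·m⁻²·s⁴.
  Combining: kat⁻²·T·N⁻² = (s²·mol⁻²) · (kg·s⁻²·A⁻¹) · (kg⁻²·m⁻²·s⁴) = kg⁻¹·m⁻²·s⁴·A⁻¹·mol⁻².
Right side:
  T = kg·s⁻²·A⁻¹.
  J = kg·m²·s⁻².
  So J⁻¹ = kg⁻¹·m⁻²·s².
  C = s·A.
  kat = s⁻¹·mol.
  So kat⁻² = s²·mol⁻².
  N = kg·m·s⁻².
  So N⁻² = kg⁻²·m⁻²·s⁴.
  W = kg·m²·s⁻³.
  Combining: T·J⁻¹·C·A⁻¹·kat⁻²·s·N⁻²·W = (kg·s⁻²·A⁻¹) · (kg⁻¹·m⁻²·s²) · (s·A) · A⁻¹ · (s²·mol⁻²) · s · (kg⁻²·m⁻²·s⁴) · (kg·m²·s⁻³) = kg⁻¹·m⁻²·s⁵·A⁻¹·mol⁻².
Left is kg⁻¹·m⁻²·s⁴·A⁻¹·mol⁻²; right is kg⁻¹·m⁻²·s⁵·A⁻¹·mol⁻² — different.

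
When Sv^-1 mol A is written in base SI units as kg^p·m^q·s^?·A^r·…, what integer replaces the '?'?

Sv = m²·s⁻².
So Sv⁻¹ = m⁻²·s².
Combining: Sv⁻¹·mol·A = (m⁻²·s²) · mol · A = m⁻²·s²·A·mol.
The exponent of s is 2.

2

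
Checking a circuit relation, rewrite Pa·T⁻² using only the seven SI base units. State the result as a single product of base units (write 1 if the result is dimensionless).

Pa = N/m² (pressure = force per area),
    = kg·m⁻¹·s⁻².
T = Wb/m² (flux density = flux per area),
    = kg·s⁻²·A⁻¹.
So T⁻² = kg⁻²·s⁴·A².
Combining: Pa·T⁻² = (kg·m⁻¹·s⁻²) · (kg⁻²·s⁴·A²) = kg⁻¹·m⁻¹·s²·A².

kg⁻¹·m⁻¹·s²·A²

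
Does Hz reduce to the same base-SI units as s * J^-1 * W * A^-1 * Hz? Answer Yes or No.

No

Left side:
  Hz = s⁻¹.
Right side:
  J = N·m (work = force × distance),
      = kg·m²·s⁻².
  So J⁻¹ = kg⁻¹·m⁻²·s².
  W = J/s (power = energy per time),
      = kg·m²·s⁻³.
  Hz = 1/s = s⁻¹ (frequency is cycles per second).
  Combining: s·J⁻¹·W·A⁻¹·Hz = s · (kg⁻¹·m⁻²·s²) · (kg·m²·s⁻³) · A⁻¹ · s⁻¹ = s⁻¹·A⁻¹.
Left is s⁻¹; right is s⁻¹·A⁻¹ — different.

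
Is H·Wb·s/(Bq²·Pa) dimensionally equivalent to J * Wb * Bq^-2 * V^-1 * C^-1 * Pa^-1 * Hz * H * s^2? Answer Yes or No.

Yes

Left side:
  H = kg·m²·s⁻²·A⁻².
  Wb = kg·m²·s⁻²·A⁻¹.
  Bq = s⁻¹.
  So Bq⁻² = s².
  Pa = kg·m⁻¹·s⁻².
  So Pa⁻¹ = kg⁻¹·m·s².
  Combining: H·Wb·Bq⁻²·Pa⁻¹·s = (kg·m²·s⁻²·A⁻²) · (kg·m²·s⁻²·A⁻¹) · s² · (kg⁻¹·m·s²) · s = kg·m⁵·s·A⁻³.
Right side:
  J = kg·m²·s⁻².
  Wb = kg·m²·s⁻²·A⁻¹.
  Bq = s⁻¹.
  So Bq⁻² = s².
  V = kg·m²·s⁻³·A⁻¹.
  So V⁻¹ = kg⁻¹·m⁻²·s³·A.
  C = s·A.
  So C⁻¹ = s⁻¹·A⁻¹.
  Pa = kg·m⁻¹·s⁻².
  So Pa⁻¹ = kg⁻¹·m·s².
  Hz = s⁻¹.
  H = kg·m²·s⁻²·A⁻².
  Combining: J·Wb·Bq⁻²·V⁻¹·C⁻¹·Pa⁻¹·Hz·H·s² = (kg·m²·s⁻²) · (kg·m²·s⁻²·A⁻¹) · s² · (kg⁻¹·m⁻²·s³·A) · (s⁻¹·A⁻¹) · (kg⁻¹·m·s²) · s⁻¹ · (kg·m²·s⁻²·A⁻²) · s² = kg·m⁵·s·A⁻³.
Both reduce to kg·m⁵·s·A⁻³.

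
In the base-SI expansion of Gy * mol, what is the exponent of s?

-2

Gy = J/kg (absorbed dose = energy per mass),
    = m²·s⁻².
Combining: Gy·mol = (m²·s⁻²) · mol = m²·s⁻²·mol.
The exponent of s is -2.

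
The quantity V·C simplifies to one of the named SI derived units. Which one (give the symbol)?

V = W/A (potential = power per current),
    = kg·m²·s⁻³·A⁻¹.
C = A·s = s·A (charge = current × time).
Combining: V·C = (kg·m²·s⁻³·A⁻¹) · (s·A) = kg·m²·s⁻².
kg·m²·s⁻² is the base-SI form of the joule.

J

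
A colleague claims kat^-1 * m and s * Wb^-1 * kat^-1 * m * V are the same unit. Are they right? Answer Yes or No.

Left side:
  kat = mol/s = s⁻¹·mol (catalytic activity).
  So kat⁻¹ = s·mol⁻¹.
  Combining: kat⁻¹·m = (s·mol⁻¹) · m = m·s·mol⁻¹.
Right side:
  Wb = kg·m²·s⁻²·A⁻¹.
  So Wb⁻¹ = kg⁻¹·m⁻²·s²·A.
  kat = s⁻¹·mol.
  So kat⁻¹ = s·mol⁻¹.
  V = kg·m²·s⁻³·A⁻¹.
  Combining: s·Wb⁻¹·kat⁻¹·m·V = s · (kg⁻¹·m⁻²·s²·A) · (s·mol⁻¹) · m · (kg·m²·s⁻³·A⁻¹) = m·s·mol⁻¹.
Both reduce to m·s·mol⁻¹.

Yes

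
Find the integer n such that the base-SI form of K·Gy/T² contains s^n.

2

T = Wb/m² (flux density = flux per area),
    = kg·s⁻²·A⁻¹.
So T⁻² = kg⁻²·s⁴·A².
Gy = J/kg (absorbed dose = energy per mass),
    = m²·s⁻².
Combining: T⁻²·K·Gy = (kg⁻²·s⁴·A²) · K · (m²·s⁻²) = kg⁻²·m²·s²·A²·K.
The exponent of s is 2.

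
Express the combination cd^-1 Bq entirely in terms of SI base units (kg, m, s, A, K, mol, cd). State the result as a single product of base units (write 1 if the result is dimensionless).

Bq = s⁻¹.
Combining: cd⁻¹·Bq = cd⁻¹ · s⁻¹ = s⁻¹·cd⁻¹.

s⁻¹·cd⁻¹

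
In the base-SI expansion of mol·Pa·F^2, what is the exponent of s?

6

Pa = kg·m⁻¹·s⁻².
F = kg⁻¹·m⁻²·s⁴·A².
So F² = kg⁻²·m⁻⁴·s⁸·A⁴.
Combining: mol·Pa·F² = mol · (kg·m⁻¹·s⁻²) · (kg⁻²·m⁻⁴·s⁸·A⁴) = kg⁻¹·m⁻⁵·s⁶·A⁴·mol.
The exponent of s is 6.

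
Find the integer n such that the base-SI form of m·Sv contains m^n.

Sv = m²·s⁻².
Combining: m·Sv = m · (m²·s⁻²) = m³·s⁻².
The exponent of m is 3.

3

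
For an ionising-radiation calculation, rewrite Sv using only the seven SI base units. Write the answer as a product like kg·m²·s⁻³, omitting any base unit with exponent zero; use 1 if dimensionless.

m²·s⁻²

Sv = J/kg (equivalent dose = energy per mass),
    = m²·s⁻².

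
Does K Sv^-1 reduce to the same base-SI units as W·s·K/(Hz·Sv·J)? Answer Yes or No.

Left side:
  Sv = J/kg (equivalent dose = energy per mass),
      = m²·s⁻².
  So Sv⁻¹ = m⁻²·s².
  Combining: K·Sv⁻¹ = K · (m⁻²·s²) = m⁻²·s²·K.
Right side:
  W = J/s (power = energy per time),
      = kg·m²·s⁻³.
  Hz = 1/s = s⁻¹ (frequency is cycles per second).
  So Hz⁻¹ = s.
  Sv = J/kg (equivalent dose = energy per mass),
      = m²·s⁻².
  So Sv⁻¹ = m⁻²·s².
  J = N·m (work = force × distance),
      = kg·m²·s⁻².
  So J⁻¹ = kg⁻¹·m⁻²·s².
  Combining: W·s·K·Hz⁻¹·Sv⁻¹·J⁻¹ = (kg·m²·s⁻³) · s · K · s · (m⁻²·s²) · (kg⁻¹·m⁻²·s²) = m⁻²·s³·K.
Left is m⁻²·s²·K; right is m⁻²·s³·K — different.

No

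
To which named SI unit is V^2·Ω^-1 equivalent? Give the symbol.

V = W/A (potential = power per current),
    = kg·m²·s⁻³·A⁻¹.
So V² = kg²·m⁴·s⁻⁶·A⁻².
Ω = V/A (resistance = voltage per current),
    = kg·m²·s⁻³·A⁻².
So Ω⁻¹ = kg⁻¹·m⁻²·s³·A².
Combining: V²·Ω⁻¹ = (kg²·m⁴·s⁻⁶·A⁻²) · (kg⁻¹·m⁻²·s³·A²) = kg·m²·s⁻³.
kg·m²·s⁻³ is the base-SI form of the watt.

W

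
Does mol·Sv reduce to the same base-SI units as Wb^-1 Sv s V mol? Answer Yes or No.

Left side:
  Sv = m²·s⁻².
  Combining: mol·Sv = mol · (m²·s⁻²) = m²·s⁻²·mol.
Right side:
  Wb = kg·m²·s⁻²·A⁻¹.
  So Wb⁻¹ = kg⁻¹·m⁻²·s²·A.
  Sv = m²·s⁻².
  V = kg·m²·s⁻³·A⁻¹.
  Combining: Wb⁻¹·Sv·s·V·mol = (kg⁻¹·m⁻²·s²·A) · (m²·s⁻²) · s · (kg·m²·s⁻³·A⁻¹) · mol = m²·s⁻²·mol.
Both reduce to m²·s⁻²·mol.

Yes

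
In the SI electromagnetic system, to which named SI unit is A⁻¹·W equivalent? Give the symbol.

W = kg·m²·s⁻³.
Combining: A⁻¹·W = A⁻¹ · (kg·m²·s⁻³) = kg·m²·s⁻³·A⁻¹.
kg·m²·s⁻³·A⁻¹ is the base-SI form of the volt.

V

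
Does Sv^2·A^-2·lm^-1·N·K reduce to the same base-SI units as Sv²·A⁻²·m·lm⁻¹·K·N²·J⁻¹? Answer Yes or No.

Left side:
  Sv = J/kg (equivalent dose = energy per mass),
      = m²·s⁻².
  So Sv² = m⁴·s⁻⁴.
  lm = cd·sr = cd (luminous flux; sr is dimensionless).
  So lm⁻¹ = cd⁻¹.
  N = kg·m/s² = kg·m·s⁻² (force = mass × acceleration).
  Combining: Sv²·A⁻²·lm⁻¹·N·K = (m⁴·s⁻⁴) · A⁻² · cd⁻¹ · (kg·m·s⁻²) · K = kg·m⁵·s⁻⁶·A⁻²·K·cd⁻¹.
Right side:
  Sv = J/kg (equivalent dose = energy per mass),
      = m²·s⁻².
  So Sv² = m⁴·s⁻⁴.
  lm = cd·sr = cd (luminous flux; sr is dimensionless).
  So lm⁻¹ = cd⁻¹.
  N = kg·m/s² = kg·m·s⁻² (force = mass × acceleration).
  So N² = kg²·m²·s⁻⁴.
  J = N·m (work = force × distance),
      = kg·m²·s⁻².
  So J⁻¹ = kg⁻¹·m⁻²·s².
  Combining: Sv²·A⁻²·m·lm⁻¹·K·N²·J⁻¹ = (m⁴·s⁻⁴) · A⁻² · m · cd⁻¹ · K · (kg²·m²·s⁻⁴) · (kg⁻¹·m⁻²·s²) = kg·m⁵·s⁻⁶·A⁻²·K·cd⁻¹.
Both reduce to kg·m⁵·s⁻⁶·A⁻²·K·cd⁻¹.

Yes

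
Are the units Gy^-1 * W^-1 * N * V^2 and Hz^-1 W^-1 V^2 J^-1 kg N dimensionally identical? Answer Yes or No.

Left side:
  Gy = J/kg (absorbed dose = energy per mass),
      = m²·s⁻².
  So Gy⁻¹ = m⁻²·s².
  W = J/s (power = energy per time),
      = kg·m²·s⁻³.
  So W⁻¹ = kg⁻¹·m⁻²·s³.
  N = kg·m/s² = kg·m·s⁻² (force = mass × acceleration).
  V = W/A (potential = power per current),
      = kg·m²·s⁻³·A⁻¹.
  So V² = kg²·m⁴·s⁻⁶·A⁻².
  Combining: Gy⁻¹·W⁻¹·N·V² = (m⁻²·s²) · (kg⁻¹·m⁻²·s³) · (kg·m·s⁻²) · (kg²·m⁴·s⁻⁶·A⁻²) = kg²·m·s⁻³·A⁻².
Right side:
  Hz = s⁻¹.
  So Hz⁻¹ = s.
  W = kg·m²·s⁻³.
  So W⁻¹ = kg⁻¹·m⁻²·s³.
  V = kg·m²·s⁻³·A⁻¹.
  So V² = kg²·m⁴·s⁻⁶·A⁻².
  J = kg·m²·s⁻².
  So J⁻¹ = kg⁻¹·m⁻²·s².
  N = kg·m·s⁻².
  Combining: Hz⁻¹·W⁻¹·V²·J⁻¹·kg·N = s · (kg⁻¹·m⁻²·s³) · (kg²·m⁴·s⁻⁶·A⁻²) · (kg⁻¹·m⁻²·s²) · kg · (kg·m·s⁻²) = kg²·m·s⁻²·A⁻².
Left is kg²·m·s⁻³·A⁻²; right is kg²·m·s⁻²·A⁻² — different.

No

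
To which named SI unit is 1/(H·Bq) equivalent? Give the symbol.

S

H = Wb/A (inductance = flux per current),
    = kg·m²·s⁻²·A⁻².
So H⁻¹ = kg⁻¹·m⁻²·s²·A².
Bq = 1/s = s⁻¹ (activity is decays per second).
So Bq⁻¹ = s.
Combining: H⁻¹·Bq⁻¹ = (kg⁻¹·m⁻²·s²·A²) · s = kg⁻¹·m⁻²·s³·A².
kg⁻¹·m⁻²·s³·A² is the base-SI form of the siemens.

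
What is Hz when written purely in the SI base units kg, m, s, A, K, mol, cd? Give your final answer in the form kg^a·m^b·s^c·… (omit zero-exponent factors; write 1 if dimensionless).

Hz = 1/s = s⁻¹ (frequency is cycles per second).

s⁻¹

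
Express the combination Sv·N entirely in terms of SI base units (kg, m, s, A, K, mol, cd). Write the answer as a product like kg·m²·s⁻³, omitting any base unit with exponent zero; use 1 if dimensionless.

Sv = J/kg (equivalent dose = energy per mass),
    = m²·s⁻².
N = kg·m/s² = kg·m·s⁻² (force = mass × acceleration).
Combining: Sv·N = (m²·s⁻²) · (kg·m·s⁻²) = kg·m³·s⁻⁴.

kg·m³·s⁻⁴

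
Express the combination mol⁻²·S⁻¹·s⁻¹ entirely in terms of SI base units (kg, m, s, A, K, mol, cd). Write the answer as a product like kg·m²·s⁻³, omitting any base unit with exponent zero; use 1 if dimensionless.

S = kg⁻¹·m⁻²·s³·A².
So S⁻¹ = kg·m²·s⁻³·A⁻².
Combining: mol⁻²·S⁻¹·s⁻¹ = mol⁻² · (kg·m²·s⁻³·A⁻²) · s⁻¹ = kg·m²·s⁻⁴·A⁻²·mol⁻².

kg·m²·s⁻⁴·A⁻²·mol⁻²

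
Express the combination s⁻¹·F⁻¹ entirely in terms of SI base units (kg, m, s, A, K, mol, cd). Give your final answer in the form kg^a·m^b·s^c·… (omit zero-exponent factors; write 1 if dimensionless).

F = kg⁻¹·m⁻²·s⁴·A².
So F⁻¹ = kg·m²·s⁻⁴·A⁻².
Combining: s⁻¹·F⁻¹ = s⁻¹ · (kg·m²·s⁻⁴·A⁻²) = kg·m²·s⁻⁵·A⁻².

kg·m²·s⁻⁵·A⁻²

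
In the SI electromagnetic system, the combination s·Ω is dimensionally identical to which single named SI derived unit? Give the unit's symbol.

H

Ω = V/A (resistance = voltage per current),
    = kg·m²·s⁻³·A⁻².
Combining: s·Ω = s · (kg·m²·s⁻³·A⁻²) = kg·m²·s⁻²·A⁻².
kg·m²·s⁻²·A⁻² is the base-SI form of the henry.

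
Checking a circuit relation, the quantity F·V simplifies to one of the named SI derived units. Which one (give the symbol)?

C

F = C/V (capacitance = charge per voltage),
    = A·s/(kg·m²·s⁻³·A⁻¹) (substituting C and V),
    = kg⁻¹·m⁻²·s⁴·A².
V = W/A (potential = power per current),
    = kg·m²·s⁻³·A⁻¹.
Combining: F·V = (kg⁻¹·m⁻²·s⁴·A²) · (kg·m²·s⁻³·A⁻¹) = s·A.
s·A is the base-SI form of the coulomb.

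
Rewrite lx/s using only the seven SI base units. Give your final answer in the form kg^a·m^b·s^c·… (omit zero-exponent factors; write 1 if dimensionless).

lx = m⁻²·cd.
Combining: lx·s⁻¹ = (m⁻²·cd) · s⁻¹ = m⁻²·s⁻¹·cd.

m⁻²·s⁻¹·cd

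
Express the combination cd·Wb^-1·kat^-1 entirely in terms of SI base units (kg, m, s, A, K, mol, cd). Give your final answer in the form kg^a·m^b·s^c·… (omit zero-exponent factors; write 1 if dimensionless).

kg⁻¹·m⁻²·s³·A·mol⁻¹·cd

Wb = V·s (flux: a volt is a weber per second),
    = kg·m²·s⁻²·A⁻¹.
So Wb⁻¹ = kg⁻¹·m⁻²·s²·A.
kat = mol/s = s⁻¹·mol (catalytic activity).
So kat⁻¹ = s·mol⁻¹.
Combining: cd·Wb⁻¹·kat⁻¹ = cd · (kg⁻¹·m⁻²·s²·A) · (s·mol⁻¹) = kg⁻¹·m⁻²·s³·A·mol⁻¹·cd.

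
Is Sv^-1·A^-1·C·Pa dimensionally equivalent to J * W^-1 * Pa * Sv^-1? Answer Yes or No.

Left side:
  Sv = J/kg (equivalent dose = energy per mass),
      = m²·s⁻².
  So Sv⁻¹ = m⁻²·s².
  C = A·s = s·A (charge = current × time).
  Pa = N/m² (pressure = force per area),
      = kg·m⁻¹·s⁻².
  Combining: Sv⁻¹·A⁻¹·C·Pa = (m⁻²·s²) · A⁻¹ · (s·A) · (kg·m⁻¹·s⁻²) = kg·m⁻³·s.
Right side:
  J = N·m (work = force × distance),
      = kg·m²·s⁻².
  W = J/s (power = energy per time),
      = kg·m²·s⁻³.
  So W⁻¹ = kg⁻¹·m⁻²·s³.
  Pa = N/m² (pressure = force per area),
      = kg·m⁻¹·s⁻².
  Sv = J/kg (equivalent dose = energy per mass),
      = m²·s⁻².
  So Sv⁻¹ = m⁻²·s².
  Combining: J·W⁻¹·Pa·Sv⁻¹ = (kg·m²·s⁻²) · (kg⁻¹·m⁻²·s³) · (kg·m⁻¹·s⁻²) · (m⁻²·s²) = kg·m⁻³·s.
Both reduce to kg·m⁻³·s.

Yes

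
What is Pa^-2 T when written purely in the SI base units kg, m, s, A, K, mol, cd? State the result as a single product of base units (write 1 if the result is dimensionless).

Pa = kg·m⁻¹·s⁻².
So Pa⁻² = kg⁻²·m²·s⁴.
T = kg·s⁻²·A⁻¹.
Combining: Pa⁻²·T = (kg⁻²·m²·s⁴) · (kg·s⁻²·A⁻¹) = kg⁻¹·m²·s²·A⁻¹.

kg⁻¹·m²·s²·A⁻¹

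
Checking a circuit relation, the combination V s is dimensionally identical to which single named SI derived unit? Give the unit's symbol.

Wb

V = W/A (potential = power per current),
    = kg·m²·s⁻³·A⁻¹.
Combining: V·s = (kg·m²·s⁻³·A⁻¹) · s = kg·m²·s⁻²·A⁻¹.
kg·m²·s⁻²·A⁻¹ is the base-SI form of the weber.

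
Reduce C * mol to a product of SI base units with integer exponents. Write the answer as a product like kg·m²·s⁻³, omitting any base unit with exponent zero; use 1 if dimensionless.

s·A·mol

C = A·s = s·A (charge = current × time).
Combining: C·mol = (s·A) · mol = s·A·mol.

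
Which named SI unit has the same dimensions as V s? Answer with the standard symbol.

V = W/A (potential = power per current),
    = kg·m²·s⁻³·A⁻¹.
Combining: V·s = (kg·m²·s⁻³·A⁻¹) · s = kg·m²·s⁻²·A⁻¹.
kg·m²·s⁻²·A⁻¹ is the base-SI form of the weber.

Wb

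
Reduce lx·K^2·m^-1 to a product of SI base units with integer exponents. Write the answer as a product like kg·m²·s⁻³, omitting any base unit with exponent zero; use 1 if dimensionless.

m⁻³·K²·cd

lx = m⁻²·cd.
Combining: lx·K²·m⁻¹ = (m⁻²·cd) · K² · m⁻¹ = m⁻³·K²·cd.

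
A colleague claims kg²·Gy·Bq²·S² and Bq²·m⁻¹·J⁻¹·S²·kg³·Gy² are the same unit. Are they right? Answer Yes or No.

No

Left side:
  Gy = J/kg (absorbed dose = energy per mass),
      = m²·s⁻².
  Bq = 1/s = s⁻¹ (activity is decays per second).
  So Bq² = s⁻².
  S = 1/Ω (conductance is reciprocal resistance),
      = kg⁻¹·m⁻²·s³·A².
  So S² = kg⁻²·m⁻⁴·s⁶·A⁴.
  Combining: kg²·Gy·Bq²·S² = kg² · (m²·s⁻²) · s⁻² · (kg⁻²·m⁻⁴·s⁶·A⁴) = m⁻²·s²·A⁴.
Right side:
  Bq = 1/s = s⁻¹ (activity is decays per second).
  So Bq² = s⁻².
  J = N·m (work = force × distance),
      = kg·m²·s⁻².
  So J⁻¹ = kg⁻¹·m⁻²·s².
  S = 1/Ω (conductance is reciprocal resistance),
      = kg⁻¹·m⁻²·s³·A².
  So S² = kg⁻²·m⁻⁴·s⁶·A⁴.
  Gy = J/kg (absorbed dose = energy per mass),
      = m²·s⁻².
  So Gy² = m⁴·s⁻⁴.
  Combining: Bq²·m⁻¹·J⁻¹·S²·kg³·Gy² = s⁻² · m⁻¹ · (kg⁻¹·m⁻²·s²) · (kg⁻²·m⁻⁴·s⁶·A⁴) · kg³ · (m⁴·s⁻⁴) = m⁻³·s²·A⁴.
Left is m⁻²·s²·A⁴; right is m⁻³·s²·A⁴ — different.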